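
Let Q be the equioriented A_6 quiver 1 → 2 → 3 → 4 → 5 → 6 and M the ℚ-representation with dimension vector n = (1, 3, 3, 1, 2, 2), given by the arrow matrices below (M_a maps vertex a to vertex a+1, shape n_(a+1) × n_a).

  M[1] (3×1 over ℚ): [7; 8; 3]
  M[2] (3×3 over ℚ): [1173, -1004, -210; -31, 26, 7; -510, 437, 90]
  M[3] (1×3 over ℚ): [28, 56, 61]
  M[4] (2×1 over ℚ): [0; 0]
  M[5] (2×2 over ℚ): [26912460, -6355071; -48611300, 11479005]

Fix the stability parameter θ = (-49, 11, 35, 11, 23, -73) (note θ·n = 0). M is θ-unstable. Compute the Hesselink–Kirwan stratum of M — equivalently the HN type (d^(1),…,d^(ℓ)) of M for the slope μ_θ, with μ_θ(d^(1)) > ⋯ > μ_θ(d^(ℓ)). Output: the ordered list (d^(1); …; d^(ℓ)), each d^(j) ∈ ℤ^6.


Interval decomposition of M: I[1,3], I[2,3], I[2,4], I[5,5], I[5,6], I[6,6].
HN type (ℓ=6): μ^(1)=35; μ^(2)=23; μ^(3)=11; μ^(4)=-25; μ^(5)=-49; μ^(6)=-73

((0, 0, 2, 0, 0, 0); (0, 0, 1, 1, 1, 0); (0, 3, 0, 0, 0, 0); (0, 0, 0, 0, 1, 1); (1, 0, 0, 0, 0, 0); (0, 0, 0, 0, 0, 1))


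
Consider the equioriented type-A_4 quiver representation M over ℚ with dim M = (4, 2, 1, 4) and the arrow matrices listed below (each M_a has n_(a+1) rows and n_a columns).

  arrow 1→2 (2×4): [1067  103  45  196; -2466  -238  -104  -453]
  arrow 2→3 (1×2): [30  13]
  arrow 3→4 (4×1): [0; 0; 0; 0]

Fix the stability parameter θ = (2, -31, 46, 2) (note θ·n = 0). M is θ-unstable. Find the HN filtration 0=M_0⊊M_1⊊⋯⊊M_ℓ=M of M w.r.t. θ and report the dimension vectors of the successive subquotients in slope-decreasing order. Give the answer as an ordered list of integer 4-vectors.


Via rank(M_{q-1}∘⋯∘M_p): M ≅ I[1,1]^2, I[1,2], I[1,3], I[4,4]^4.
μ_θ-semistable layers: μ^(1)=46; μ^(2)=2; μ^(3)=-29/2

((0, 0, 1, 0); (2, 0, 0, 4); (2, 2, 0, 0))


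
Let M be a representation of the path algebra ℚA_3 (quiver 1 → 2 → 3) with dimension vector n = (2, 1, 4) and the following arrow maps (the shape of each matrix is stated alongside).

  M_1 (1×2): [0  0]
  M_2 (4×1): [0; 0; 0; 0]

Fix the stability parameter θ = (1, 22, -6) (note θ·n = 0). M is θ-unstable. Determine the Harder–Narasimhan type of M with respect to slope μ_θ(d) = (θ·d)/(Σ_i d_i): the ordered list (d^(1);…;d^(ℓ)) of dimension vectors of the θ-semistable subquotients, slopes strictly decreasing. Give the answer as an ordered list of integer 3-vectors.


Interval decomposition of M: I[1,1]^2, I[2,2], I[3,3]^4.
HN type (ℓ=3): μ^(1)=22; μ^(2)=1; μ^(3)=-6

((0, 1, 0); (2, 0, 0); (0, 0, 4))


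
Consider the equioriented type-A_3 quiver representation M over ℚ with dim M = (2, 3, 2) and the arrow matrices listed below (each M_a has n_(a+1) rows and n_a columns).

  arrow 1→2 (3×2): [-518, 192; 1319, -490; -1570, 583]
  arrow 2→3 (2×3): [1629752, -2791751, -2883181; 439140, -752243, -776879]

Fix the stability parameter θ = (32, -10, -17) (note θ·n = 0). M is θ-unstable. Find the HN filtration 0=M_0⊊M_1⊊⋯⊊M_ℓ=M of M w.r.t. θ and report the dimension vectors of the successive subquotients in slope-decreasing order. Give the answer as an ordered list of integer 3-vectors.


Via rank(M_{q-1}∘⋯∘M_p): M ≅ I[1,3]^2, I[2,2].
μ_θ-semistable layers: μ^(1)=5/3; μ^(2)=-10

((2, 2, 2); (0, 1, 0))


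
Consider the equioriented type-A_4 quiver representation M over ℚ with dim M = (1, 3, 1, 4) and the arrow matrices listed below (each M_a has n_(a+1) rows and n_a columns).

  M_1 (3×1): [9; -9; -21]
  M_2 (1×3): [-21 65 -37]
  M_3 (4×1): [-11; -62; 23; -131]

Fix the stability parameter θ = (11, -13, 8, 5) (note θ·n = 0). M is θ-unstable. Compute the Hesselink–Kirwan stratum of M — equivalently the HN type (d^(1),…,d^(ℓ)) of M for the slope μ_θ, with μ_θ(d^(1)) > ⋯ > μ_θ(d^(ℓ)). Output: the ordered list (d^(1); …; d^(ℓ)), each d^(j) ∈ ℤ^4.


Barcode: M ≅ I[1,4], I[2,2]^2, I[4,4]^3. HN layers by μ_θ (4 steps, strictly decreasing):
  μ^(1)=13/2; μ^(2)=5; μ^(3)=-1; μ^(4)=-13

((0, 0, 1, 1); (0, 0, 0, 3); (1, 1, 0, 0); (0, 2, 0, 0))


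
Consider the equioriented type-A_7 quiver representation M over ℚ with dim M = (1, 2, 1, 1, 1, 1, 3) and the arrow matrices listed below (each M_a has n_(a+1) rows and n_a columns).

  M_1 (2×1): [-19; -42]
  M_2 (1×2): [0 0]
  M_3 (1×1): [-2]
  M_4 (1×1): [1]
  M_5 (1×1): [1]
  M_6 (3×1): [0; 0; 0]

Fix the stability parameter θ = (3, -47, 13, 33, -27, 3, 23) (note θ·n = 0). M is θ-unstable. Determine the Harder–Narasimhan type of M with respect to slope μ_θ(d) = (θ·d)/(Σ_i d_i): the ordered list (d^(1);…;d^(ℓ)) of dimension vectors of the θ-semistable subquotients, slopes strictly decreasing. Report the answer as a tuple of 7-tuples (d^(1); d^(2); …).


Barcode: M ≅ I[1,2], I[2,2], I[3,6], I[7,7]^3. HN layers by μ_θ (4 steps, strictly decreasing):
  μ^(1)=23; μ^(2)=11/2; μ^(3)=-22; μ^(4)=-47

((0, 0, 0, 0, 0, 0, 3); (0, 0, 1, 1, 1, 1, 0); (1, 1, 0, 0, 0, 0, 0); (0, 1, 0, 0, 0, 0, 0))


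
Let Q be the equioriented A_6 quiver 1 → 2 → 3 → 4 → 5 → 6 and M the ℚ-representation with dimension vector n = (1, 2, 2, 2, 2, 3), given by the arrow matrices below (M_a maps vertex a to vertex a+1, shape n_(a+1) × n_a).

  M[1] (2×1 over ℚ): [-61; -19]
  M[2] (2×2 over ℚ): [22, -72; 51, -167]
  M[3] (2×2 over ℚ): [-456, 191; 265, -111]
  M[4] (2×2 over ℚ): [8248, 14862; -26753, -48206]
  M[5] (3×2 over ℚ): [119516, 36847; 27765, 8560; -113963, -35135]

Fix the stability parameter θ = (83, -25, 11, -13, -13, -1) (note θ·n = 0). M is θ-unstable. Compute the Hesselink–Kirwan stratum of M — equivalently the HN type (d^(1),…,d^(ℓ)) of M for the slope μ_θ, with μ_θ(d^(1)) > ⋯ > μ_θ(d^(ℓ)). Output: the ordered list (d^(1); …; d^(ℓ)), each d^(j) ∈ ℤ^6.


Barcode: M ≅ I[1,6], I[2,6], I[6,6]. HN layers by μ_θ (4 steps, strictly decreasing):
  μ^(1)=7; μ^(2)=-1; μ^(3)=-5; μ^(4)=-25

((1, 1, 1, 1, 1, 1); (0, 0, 0, 0, 0, 2); (0, 0, 1, 1, 1, 0); (0, 1, 0, 0, 0, 0))


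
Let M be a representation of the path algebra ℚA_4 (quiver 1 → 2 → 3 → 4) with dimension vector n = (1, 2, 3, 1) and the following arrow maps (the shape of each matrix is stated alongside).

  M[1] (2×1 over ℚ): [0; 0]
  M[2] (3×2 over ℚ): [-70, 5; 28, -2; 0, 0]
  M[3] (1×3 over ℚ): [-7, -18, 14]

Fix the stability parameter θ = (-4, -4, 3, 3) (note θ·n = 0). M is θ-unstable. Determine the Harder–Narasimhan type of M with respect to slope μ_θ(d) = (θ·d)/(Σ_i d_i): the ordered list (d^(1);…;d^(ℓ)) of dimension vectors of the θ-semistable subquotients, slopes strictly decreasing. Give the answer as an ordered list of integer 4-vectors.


Via rank(M_{q-1}∘⋯∘M_p): M ≅ I[1,1], I[2,2], I[2,4], I[3,3]^2.
μ_θ-semistable layers: μ^(1)=3; μ^(2)=-4

((0, 0, 3, 1); (1, 2, 0, 0))


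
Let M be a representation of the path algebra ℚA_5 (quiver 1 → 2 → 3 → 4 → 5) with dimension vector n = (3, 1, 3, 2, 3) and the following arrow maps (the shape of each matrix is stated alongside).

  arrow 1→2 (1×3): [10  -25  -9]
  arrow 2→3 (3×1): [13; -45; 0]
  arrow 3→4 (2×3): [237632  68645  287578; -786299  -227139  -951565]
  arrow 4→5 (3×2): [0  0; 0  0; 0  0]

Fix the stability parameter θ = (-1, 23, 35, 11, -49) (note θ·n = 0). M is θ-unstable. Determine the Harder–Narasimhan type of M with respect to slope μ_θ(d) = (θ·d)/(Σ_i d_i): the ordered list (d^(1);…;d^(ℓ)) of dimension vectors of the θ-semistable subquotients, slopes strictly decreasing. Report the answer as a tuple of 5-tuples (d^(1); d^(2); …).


Barcode: M ≅ I[1,1]^2, I[1,4], I[3,3], I[3,4], I[5,5]^3. HN layers by μ_θ (4 steps, strictly decreasing):
  μ^(1)=35; μ^(2)=23; μ^(3)=-1; μ^(4)=-49

((0, 0, 1, 0, 0); (0, 1, 2, 2, 0); (3, 0, 0, 0, 0); (0, 0, 0, 0, 3))


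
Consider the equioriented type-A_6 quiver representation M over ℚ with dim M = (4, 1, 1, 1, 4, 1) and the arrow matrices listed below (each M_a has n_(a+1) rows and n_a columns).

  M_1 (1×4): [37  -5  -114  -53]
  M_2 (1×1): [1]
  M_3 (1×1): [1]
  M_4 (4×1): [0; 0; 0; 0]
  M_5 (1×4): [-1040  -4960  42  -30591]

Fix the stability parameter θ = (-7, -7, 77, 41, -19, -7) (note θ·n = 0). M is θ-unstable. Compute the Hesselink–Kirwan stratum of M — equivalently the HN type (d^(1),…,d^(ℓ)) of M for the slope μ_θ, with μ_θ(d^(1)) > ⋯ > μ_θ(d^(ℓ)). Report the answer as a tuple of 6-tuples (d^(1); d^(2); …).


Via rank(M_{q-1}∘⋯∘M_p): M ≅ I[1,1]^3, I[1,4], I[5,5]^3, I[5,6].
μ_θ-semistable layers: μ^(1)=59; μ^(2)=-7; μ^(3)=-19

((0, 0, 1, 1, 0, 0); (4, 1, 0, 0, 0, 1); (0, 0, 0, 0, 4, 0))


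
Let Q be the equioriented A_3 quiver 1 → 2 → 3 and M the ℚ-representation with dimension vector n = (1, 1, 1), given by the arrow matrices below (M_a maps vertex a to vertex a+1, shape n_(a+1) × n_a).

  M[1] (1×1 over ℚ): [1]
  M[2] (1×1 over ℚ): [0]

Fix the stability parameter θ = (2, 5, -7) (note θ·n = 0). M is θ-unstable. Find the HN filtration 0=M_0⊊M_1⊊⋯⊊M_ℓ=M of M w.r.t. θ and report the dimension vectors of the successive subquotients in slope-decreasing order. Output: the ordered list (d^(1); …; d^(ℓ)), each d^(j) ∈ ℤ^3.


Via rank(M_{q-1}∘⋯∘M_p): M ≅ I[1,2], I[3,3].
μ_θ-semistable layers: μ^(1)=5; μ^(2)=2; μ^(3)=-7

((0, 1, 0); (1, 0, 0); (0, 0, 1))


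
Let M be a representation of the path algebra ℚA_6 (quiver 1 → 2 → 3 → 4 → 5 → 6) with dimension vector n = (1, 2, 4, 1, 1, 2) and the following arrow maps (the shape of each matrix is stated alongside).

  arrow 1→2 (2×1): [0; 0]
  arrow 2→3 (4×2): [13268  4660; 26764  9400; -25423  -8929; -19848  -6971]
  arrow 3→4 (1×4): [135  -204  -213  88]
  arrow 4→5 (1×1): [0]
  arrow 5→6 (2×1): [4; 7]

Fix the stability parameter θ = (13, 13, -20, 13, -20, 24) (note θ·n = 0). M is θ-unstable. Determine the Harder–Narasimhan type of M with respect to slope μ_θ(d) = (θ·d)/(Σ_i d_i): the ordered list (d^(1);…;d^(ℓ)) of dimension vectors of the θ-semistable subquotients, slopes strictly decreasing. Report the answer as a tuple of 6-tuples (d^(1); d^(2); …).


Interval decomposition of M: I[1,1], I[2,3], I[2,4], I[3,3]^2, I[5,6], I[6,6].
HN type (ℓ=4): μ^(1)=24; μ^(2)=13; μ^(3)=-7/2; μ^(4)=-20

((0, 0, 0, 0, 0, 2); (1, 0, 0, 1, 0, 0); (0, 2, 2, 0, 0, 0); (0, 0, 2, 0, 1, 0))


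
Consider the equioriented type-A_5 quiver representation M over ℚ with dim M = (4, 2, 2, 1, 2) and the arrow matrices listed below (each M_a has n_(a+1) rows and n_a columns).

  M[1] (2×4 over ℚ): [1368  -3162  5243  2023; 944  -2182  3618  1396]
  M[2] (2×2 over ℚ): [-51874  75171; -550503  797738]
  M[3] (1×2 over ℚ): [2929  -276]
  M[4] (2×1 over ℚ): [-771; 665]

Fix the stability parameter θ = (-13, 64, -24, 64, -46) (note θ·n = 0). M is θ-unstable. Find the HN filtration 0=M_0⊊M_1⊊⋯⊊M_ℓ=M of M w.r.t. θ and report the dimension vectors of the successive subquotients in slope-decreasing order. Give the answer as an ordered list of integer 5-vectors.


Barcode: M ≅ I[1,1]^2, I[1,3], I[1,5], I[5,5]. HN layers by μ_θ (4 steps, strictly decreasing):
  μ^(1)=20; μ^(2)=29/2; μ^(3)=-13; μ^(4)=-46

((0, 1, 1, 0, 0); (0, 1, 1, 1, 1); (4, 0, 0, 0, 0); (0, 0, 0, 0, 1))


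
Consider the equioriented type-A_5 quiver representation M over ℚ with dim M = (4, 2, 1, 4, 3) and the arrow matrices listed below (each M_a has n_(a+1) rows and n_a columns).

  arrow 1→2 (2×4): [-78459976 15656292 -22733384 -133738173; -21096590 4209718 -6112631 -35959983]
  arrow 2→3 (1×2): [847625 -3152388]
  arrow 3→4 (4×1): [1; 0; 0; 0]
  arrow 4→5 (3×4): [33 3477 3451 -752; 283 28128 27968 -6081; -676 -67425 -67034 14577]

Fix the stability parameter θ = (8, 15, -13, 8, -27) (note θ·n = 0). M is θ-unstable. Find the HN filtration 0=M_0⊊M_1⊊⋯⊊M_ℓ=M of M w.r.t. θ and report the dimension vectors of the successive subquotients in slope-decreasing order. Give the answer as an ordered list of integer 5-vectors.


Interval decomposition of M: I[1,1]^2, I[1,2], I[1,5], I[4,4], I[4,5]^2.
HN type (ℓ=4): μ^(1)=15; μ^(2)=8; μ^(3)=-9/5; μ^(4)=-19/2

((0, 1, 0, 0, 0); (3, 0, 0, 1, 0); (1, 1, 1, 1, 1); (0, 0, 0, 2, 2))


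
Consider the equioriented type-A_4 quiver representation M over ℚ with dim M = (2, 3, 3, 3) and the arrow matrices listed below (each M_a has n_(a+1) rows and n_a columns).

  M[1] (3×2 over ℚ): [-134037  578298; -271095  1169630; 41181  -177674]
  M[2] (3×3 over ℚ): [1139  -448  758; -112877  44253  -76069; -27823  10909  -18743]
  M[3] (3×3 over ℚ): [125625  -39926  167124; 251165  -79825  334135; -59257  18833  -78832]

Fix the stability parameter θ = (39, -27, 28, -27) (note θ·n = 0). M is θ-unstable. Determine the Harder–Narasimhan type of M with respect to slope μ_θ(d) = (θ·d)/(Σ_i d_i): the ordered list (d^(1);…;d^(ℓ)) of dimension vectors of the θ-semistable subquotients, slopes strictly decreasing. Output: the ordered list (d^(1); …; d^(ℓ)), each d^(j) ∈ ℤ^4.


Via rank(M_{q-1}∘⋯∘M_p): M ≅ I[1,1], I[1,4], I[2,4]^2.
μ_θ-semistable layers: μ^(1)=39; μ^(2)=13/4; μ^(3)=1/2; μ^(4)=-27

((1, 0, 0, 0); (1, 1, 1, 1); (0, 0, 2, 2); (0, 2, 0, 0))


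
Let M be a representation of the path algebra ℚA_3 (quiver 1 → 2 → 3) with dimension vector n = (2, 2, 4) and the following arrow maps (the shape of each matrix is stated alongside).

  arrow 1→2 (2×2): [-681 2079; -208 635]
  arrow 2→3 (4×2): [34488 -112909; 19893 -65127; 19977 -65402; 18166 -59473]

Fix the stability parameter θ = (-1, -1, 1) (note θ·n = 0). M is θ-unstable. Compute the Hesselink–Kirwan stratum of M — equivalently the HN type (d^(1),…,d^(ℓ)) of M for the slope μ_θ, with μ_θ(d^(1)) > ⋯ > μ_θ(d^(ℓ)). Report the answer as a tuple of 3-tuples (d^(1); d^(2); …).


Barcode: M ≅ I[1,3]^2, I[3,3]^2. HN layers by μ_θ (2 steps, strictly decreasing):
  μ^(1)=1; μ^(2)=-1

((0, 0, 4); (2, 2, 0))


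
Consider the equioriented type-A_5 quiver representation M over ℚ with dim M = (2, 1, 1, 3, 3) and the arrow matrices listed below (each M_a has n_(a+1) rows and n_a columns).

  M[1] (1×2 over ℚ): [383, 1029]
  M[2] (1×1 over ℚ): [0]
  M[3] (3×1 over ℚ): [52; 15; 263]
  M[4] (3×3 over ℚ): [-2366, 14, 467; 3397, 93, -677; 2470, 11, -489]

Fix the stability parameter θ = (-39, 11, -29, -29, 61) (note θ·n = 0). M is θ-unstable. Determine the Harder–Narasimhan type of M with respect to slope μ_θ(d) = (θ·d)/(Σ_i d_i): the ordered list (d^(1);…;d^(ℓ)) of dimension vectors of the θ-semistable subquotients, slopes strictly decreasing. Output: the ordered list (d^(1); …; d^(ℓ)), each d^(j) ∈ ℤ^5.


Via rank(M_{q-1}∘⋯∘M_p): M ≅ I[1,1], I[1,2], I[3,5], I[4,5]^2.
μ_θ-semistable layers: μ^(1)=61; μ^(2)=11; μ^(3)=-29; μ^(4)=-39

((0, 0, 0, 0, 3); (0, 1, 0, 0, 0); (0, 0, 1, 3, 0); (2, 0, 0, 0, 0))


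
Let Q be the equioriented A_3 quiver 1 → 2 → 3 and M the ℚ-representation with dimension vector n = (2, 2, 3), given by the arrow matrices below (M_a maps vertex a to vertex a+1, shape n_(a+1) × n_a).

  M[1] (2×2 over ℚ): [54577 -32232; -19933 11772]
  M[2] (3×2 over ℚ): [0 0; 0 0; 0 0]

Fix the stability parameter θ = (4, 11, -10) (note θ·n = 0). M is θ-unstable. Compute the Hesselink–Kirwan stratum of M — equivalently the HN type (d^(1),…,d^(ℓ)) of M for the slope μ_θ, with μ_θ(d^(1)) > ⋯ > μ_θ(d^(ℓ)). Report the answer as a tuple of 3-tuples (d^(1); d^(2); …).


Via rank(M_{q-1}∘⋯∘M_p): M ≅ I[1,2]^2, I[3,3]^3.
μ_θ-semistable layers: μ^(1)=11; μ^(2)=4; μ^(3)=-10

((0, 2, 0); (2, 0, 0); (0, 0, 3))


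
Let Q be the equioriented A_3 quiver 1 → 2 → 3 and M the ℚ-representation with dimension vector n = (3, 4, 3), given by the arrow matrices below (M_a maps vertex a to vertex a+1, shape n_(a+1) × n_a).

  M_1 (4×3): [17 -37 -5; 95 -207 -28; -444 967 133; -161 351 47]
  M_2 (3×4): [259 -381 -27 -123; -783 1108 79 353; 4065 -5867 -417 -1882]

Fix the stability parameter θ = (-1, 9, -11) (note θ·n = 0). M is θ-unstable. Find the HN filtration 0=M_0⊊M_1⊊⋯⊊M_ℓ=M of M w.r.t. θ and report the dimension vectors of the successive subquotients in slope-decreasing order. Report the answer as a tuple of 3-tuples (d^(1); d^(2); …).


Interval decomposition of M: I[1,3]^3, I[2,2].
HN type (ℓ=2): μ^(1)=9; μ^(2)=-1

((0, 1, 0); (3, 3, 3))


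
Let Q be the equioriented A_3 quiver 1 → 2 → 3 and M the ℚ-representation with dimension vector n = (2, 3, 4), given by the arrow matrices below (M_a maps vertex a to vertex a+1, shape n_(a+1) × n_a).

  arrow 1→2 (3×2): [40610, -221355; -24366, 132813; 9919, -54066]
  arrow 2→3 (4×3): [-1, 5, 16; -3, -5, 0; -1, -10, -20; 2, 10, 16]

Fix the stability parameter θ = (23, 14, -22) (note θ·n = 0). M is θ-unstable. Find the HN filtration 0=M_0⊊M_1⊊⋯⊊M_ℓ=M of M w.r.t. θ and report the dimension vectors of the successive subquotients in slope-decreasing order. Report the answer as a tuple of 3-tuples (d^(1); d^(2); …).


Interval decomposition of M: I[1,2], I[1,3], I[2,3], I[3,3]^2.
HN type (ℓ=4): μ^(1)=37/2; μ^(2)=5; μ^(3)=-4; μ^(4)=-22

((1, 1, 0); (1, 1, 1); (0, 1, 1); (0, 0, 2))


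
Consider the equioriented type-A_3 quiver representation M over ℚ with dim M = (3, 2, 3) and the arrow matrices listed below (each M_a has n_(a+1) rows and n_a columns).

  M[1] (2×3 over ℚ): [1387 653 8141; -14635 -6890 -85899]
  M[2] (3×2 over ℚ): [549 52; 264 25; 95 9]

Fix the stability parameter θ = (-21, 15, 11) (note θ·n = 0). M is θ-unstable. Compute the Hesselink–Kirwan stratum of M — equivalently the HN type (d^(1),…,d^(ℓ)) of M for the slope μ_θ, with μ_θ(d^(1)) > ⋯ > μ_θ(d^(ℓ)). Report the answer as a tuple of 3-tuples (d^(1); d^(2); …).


Barcode: M ≅ I[1,1], I[1,3]^2, I[3,3]. HN layers by μ_θ (3 steps, strictly decreasing):
  μ^(1)=13; μ^(2)=11; μ^(3)=-21

((0, 2, 2); (0, 0, 1); (3, 0, 0))


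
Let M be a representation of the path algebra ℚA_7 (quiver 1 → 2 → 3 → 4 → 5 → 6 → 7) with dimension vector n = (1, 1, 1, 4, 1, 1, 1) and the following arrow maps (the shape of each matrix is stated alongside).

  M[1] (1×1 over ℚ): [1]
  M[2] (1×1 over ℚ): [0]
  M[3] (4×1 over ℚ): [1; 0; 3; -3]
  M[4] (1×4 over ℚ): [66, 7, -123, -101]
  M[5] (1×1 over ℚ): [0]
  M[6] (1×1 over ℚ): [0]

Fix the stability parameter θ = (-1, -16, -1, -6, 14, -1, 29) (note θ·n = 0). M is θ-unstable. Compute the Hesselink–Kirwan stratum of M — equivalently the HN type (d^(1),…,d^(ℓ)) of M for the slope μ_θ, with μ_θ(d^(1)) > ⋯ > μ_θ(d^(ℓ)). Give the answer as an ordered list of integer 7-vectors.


Barcode: M ≅ I[1,2], I[3,4], I[4,4]^2, I[4,5], I[6,6], I[7,7]. HN layers by μ_θ (6 steps, strictly decreasing):
  μ^(1)=29; μ^(2)=14; μ^(3)=-1; μ^(4)=-7/2; μ^(5)=-6; μ^(6)=-17/2

((0, 0, 0, 0, 0, 0, 1); (0, 0, 0, 0, 1, 0, 0); (0, 0, 0, 0, 0, 1, 0); (0, 0, 1, 1, 0, 0, 0); (0, 0, 0, 3, 0, 0, 0); (1, 1, 0, 0, 0, 0, 0))


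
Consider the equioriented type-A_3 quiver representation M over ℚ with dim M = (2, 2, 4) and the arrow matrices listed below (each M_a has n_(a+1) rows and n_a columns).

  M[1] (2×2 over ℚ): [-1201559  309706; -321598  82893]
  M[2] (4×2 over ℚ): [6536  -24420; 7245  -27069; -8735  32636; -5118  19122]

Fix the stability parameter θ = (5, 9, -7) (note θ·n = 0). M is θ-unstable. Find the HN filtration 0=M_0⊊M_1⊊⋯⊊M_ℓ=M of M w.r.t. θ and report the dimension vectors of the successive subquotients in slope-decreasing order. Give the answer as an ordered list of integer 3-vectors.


Via rank(M_{q-1}∘⋯∘M_p): M ≅ I[1,3]^2, I[3,3]^2.
μ_θ-semistable layers: μ^(1)=7/3; μ^(2)=-7

((2, 2, 2); (0, 0, 2))


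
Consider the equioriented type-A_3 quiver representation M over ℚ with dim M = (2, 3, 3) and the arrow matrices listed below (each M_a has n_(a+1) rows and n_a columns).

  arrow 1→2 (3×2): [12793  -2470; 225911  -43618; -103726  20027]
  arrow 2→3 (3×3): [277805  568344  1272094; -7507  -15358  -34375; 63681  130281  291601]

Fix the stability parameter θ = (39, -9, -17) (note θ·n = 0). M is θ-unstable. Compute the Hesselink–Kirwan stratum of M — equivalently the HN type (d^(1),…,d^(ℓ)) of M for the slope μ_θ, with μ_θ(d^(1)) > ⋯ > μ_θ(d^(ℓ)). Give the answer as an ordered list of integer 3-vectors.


Barcode: M ≅ I[1,3]^2, I[2,3]. HN layers by μ_θ (2 steps, strictly decreasing):
  μ^(1)=13/3; μ^(2)=-13

((2, 2, 2); (0, 1, 1))


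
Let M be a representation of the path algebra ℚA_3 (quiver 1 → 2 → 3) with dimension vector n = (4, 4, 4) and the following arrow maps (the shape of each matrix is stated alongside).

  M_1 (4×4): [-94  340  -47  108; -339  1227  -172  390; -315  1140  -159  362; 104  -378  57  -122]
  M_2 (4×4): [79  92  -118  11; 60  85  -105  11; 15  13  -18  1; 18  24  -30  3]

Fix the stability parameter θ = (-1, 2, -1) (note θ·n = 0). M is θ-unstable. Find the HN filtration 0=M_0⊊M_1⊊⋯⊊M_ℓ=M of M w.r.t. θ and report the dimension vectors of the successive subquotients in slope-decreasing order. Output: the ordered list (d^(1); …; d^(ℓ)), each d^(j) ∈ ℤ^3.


Barcode: M ≅ I[1,3]^4. HN layers by μ_θ (2 steps, strictly decreasing):
  μ^(1)=1/2; μ^(2)=-1

((0, 4, 4); (4, 0, 0))


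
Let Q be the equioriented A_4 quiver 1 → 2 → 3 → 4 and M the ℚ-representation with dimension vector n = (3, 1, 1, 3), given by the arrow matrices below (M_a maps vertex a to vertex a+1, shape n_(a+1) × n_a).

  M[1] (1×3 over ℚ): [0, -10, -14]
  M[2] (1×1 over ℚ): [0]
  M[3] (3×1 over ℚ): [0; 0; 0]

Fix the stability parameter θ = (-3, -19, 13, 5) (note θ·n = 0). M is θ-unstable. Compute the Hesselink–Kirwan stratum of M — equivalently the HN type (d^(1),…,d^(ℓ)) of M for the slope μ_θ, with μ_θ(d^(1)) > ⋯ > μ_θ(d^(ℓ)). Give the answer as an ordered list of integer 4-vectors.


Via rank(M_{q-1}∘⋯∘M_p): M ≅ I[1,1]^2, I[1,2], I[3,3], I[4,4]^3.
μ_θ-semistable layers: μ^(1)=13; μ^(2)=5; μ^(3)=-3; μ^(4)=-11

((0, 0, 1, 0); (0, 0, 0, 3); (2, 0, 0, 0); (1, 1, 0, 0))


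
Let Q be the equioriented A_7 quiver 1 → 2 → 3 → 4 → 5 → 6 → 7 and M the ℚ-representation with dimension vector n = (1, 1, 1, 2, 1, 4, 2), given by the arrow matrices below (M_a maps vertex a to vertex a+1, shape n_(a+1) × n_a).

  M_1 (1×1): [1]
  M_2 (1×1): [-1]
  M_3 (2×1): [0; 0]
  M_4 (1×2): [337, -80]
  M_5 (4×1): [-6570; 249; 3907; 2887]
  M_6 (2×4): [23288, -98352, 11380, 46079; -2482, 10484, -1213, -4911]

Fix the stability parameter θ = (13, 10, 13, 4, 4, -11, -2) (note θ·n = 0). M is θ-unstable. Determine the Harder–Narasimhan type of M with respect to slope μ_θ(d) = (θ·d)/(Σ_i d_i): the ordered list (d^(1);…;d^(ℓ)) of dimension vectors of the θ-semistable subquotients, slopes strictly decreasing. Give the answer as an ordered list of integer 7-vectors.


Interval decomposition of M: I[1,3], I[4,4], I[4,7], I[6,6]^2, I[6,7].
HN type (ℓ=6): μ^(1)=13; μ^(2)=23/2; μ^(3)=4; μ^(4)=-5/4; μ^(5)=-2; μ^(6)=-11

((0, 0, 1, 0, 0, 0, 0); (1, 1, 0, 0, 0, 0, 0); (0, 0, 0, 1, 0, 0, 0); (0, 0, 0, 1, 1, 1, 1); (0, 0, 0, 0, 0, 0, 1); (0, 0, 0, 0, 0, 3, 0))


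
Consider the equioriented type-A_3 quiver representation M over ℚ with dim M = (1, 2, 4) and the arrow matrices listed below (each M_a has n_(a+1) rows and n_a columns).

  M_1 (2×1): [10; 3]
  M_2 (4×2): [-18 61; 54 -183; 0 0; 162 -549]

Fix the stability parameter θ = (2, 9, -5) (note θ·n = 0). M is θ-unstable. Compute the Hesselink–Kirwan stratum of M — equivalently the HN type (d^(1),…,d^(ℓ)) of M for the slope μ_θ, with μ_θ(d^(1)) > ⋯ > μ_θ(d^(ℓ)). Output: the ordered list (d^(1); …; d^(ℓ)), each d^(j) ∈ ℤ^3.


Barcode: M ≅ I[1,3], I[2,2], I[3,3]^3. HN layers by μ_θ (3 steps, strictly decreasing):
  μ^(1)=9; μ^(2)=2; μ^(3)=-5

((0, 1, 0); (1, 1, 1); (0, 0, 3))


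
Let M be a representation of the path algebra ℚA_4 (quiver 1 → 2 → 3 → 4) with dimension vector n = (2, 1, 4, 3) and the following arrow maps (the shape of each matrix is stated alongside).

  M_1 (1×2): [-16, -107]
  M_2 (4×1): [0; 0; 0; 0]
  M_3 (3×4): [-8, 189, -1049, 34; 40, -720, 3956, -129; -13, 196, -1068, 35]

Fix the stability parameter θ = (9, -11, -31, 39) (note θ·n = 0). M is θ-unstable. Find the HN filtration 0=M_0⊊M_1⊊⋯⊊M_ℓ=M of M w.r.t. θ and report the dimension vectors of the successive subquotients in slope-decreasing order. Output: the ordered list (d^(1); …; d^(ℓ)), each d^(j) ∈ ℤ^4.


Interval decomposition of M: I[1,1], I[1,2], I[3,3], I[3,4]^3.
HN type (ℓ=4): μ^(1)=39; μ^(2)=9; μ^(3)=-1; μ^(4)=-31

((0, 0, 0, 3); (1, 0, 0, 0); (1, 1, 0, 0); (0, 0, 4, 0))


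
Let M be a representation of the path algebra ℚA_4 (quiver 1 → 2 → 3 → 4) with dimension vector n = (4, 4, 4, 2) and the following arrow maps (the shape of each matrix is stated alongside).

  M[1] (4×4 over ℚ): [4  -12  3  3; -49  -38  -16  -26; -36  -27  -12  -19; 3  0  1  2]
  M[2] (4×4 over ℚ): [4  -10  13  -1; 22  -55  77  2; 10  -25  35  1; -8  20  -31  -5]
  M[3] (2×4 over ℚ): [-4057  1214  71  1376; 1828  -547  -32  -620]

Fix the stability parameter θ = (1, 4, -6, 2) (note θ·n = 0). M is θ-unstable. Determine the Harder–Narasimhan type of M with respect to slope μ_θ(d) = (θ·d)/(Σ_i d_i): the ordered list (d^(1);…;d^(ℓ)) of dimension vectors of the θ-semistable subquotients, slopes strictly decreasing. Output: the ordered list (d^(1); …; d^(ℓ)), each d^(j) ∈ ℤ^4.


Via rank(M_{q-1}∘⋯∘M_p): M ≅ I[1,2], I[1,3], I[1,4]^2, I[3,3].
μ_θ-semistable layers: μ^(1)=4; μ^(2)=2; μ^(3)=1; μ^(4)=-1/3; μ^(5)=-6

((0, 1, 0, 0); (0, 0, 0, 2); (1, 0, 0, 0); (3, 3, 3, 0); (0, 0, 1, 0))


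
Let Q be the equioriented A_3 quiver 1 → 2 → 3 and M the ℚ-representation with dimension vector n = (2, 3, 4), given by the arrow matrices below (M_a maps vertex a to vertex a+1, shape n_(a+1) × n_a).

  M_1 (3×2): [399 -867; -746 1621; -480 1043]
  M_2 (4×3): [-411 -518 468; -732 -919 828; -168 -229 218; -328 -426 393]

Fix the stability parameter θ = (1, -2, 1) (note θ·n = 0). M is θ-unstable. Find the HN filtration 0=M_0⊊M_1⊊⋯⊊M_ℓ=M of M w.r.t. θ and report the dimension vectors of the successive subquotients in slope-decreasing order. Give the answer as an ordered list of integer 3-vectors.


Interval decomposition of M: I[1,3]^2, I[2,3], I[3,3].
HN type (ℓ=3): μ^(1)=1; μ^(2)=-1/2; μ^(3)=-2

((0, 0, 4); (2, 2, 0); (0, 1, 0))


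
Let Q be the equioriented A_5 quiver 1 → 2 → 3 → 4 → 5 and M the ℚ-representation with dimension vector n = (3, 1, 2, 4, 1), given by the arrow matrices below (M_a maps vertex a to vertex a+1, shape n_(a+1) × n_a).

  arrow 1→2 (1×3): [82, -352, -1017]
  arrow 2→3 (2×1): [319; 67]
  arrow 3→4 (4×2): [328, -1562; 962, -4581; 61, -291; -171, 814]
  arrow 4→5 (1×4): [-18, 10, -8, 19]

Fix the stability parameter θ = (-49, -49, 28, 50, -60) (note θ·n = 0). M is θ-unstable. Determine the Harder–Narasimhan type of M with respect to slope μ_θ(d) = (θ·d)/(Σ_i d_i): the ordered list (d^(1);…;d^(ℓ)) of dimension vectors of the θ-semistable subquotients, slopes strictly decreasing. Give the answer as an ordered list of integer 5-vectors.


Interval decomposition of M: I[1,1]^2, I[1,5], I[3,4], I[4,4]^2.
HN type (ℓ=4): μ^(1)=50; μ^(2)=28; μ^(3)=6; μ^(4)=-49

((0, 0, 0, 3, 0); (0, 0, 1, 0, 0); (0, 0, 1, 1, 1); (3, 1, 0, 0, 0))


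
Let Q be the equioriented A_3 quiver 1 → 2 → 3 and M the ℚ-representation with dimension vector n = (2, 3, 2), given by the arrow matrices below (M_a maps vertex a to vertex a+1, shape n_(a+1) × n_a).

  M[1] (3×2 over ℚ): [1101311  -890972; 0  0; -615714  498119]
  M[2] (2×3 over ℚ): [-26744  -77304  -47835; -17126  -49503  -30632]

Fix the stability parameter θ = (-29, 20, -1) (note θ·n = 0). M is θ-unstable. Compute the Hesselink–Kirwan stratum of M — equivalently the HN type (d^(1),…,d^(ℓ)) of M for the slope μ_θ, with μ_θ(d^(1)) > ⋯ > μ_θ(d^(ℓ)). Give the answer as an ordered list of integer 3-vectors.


Interval decomposition of M: I[1,3]^2, I[2,2].
HN type (ℓ=3): μ^(1)=20; μ^(2)=19/2; μ^(3)=-29

((0, 1, 0); (0, 2, 2); (2, 0, 0))


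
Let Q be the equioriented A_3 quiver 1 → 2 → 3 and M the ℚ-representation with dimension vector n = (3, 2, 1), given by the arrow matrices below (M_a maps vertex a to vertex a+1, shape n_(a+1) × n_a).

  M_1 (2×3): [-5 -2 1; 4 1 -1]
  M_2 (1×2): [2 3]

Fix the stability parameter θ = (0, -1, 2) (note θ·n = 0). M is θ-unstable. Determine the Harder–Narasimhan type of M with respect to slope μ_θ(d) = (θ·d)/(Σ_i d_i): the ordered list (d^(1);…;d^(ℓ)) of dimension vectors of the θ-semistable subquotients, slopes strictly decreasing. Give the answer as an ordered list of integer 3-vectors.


Interval decomposition of M: I[1,1], I[1,2], I[1,3].
HN type (ℓ=3): μ^(1)=2; μ^(2)=0; μ^(3)=-1/2

((0, 0, 1); (1, 0, 0); (2, 2, 0))


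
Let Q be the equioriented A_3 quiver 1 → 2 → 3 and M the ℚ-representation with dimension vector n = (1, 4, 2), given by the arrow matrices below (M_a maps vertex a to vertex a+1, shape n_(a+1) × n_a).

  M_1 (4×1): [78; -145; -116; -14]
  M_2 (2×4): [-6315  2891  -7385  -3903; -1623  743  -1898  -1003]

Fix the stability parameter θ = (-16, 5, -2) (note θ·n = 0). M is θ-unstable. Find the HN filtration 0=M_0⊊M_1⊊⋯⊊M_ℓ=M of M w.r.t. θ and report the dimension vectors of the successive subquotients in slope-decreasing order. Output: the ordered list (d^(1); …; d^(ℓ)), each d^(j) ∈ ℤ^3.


Via rank(M_{q-1}∘⋯∘M_p): M ≅ I[1,3], I[2,2]^2, I[2,3].
μ_θ-semistable layers: μ^(1)=5; μ^(2)=3/2; μ^(3)=-16

((0, 2, 0); (0, 2, 2); (1, 0, 0))


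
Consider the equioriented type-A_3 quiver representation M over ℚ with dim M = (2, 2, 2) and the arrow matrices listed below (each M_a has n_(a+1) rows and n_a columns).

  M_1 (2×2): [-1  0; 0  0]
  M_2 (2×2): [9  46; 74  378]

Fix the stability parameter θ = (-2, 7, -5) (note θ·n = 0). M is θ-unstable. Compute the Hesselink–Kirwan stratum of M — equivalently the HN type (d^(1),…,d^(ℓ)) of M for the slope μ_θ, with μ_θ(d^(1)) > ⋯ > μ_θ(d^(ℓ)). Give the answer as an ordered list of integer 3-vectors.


Barcode: M ≅ I[1,1], I[1,3], I[2,3]. HN layers by μ_θ (2 steps, strictly decreasing):
  μ^(1)=1; μ^(2)=-2

((0, 2, 2); (2, 0, 0))


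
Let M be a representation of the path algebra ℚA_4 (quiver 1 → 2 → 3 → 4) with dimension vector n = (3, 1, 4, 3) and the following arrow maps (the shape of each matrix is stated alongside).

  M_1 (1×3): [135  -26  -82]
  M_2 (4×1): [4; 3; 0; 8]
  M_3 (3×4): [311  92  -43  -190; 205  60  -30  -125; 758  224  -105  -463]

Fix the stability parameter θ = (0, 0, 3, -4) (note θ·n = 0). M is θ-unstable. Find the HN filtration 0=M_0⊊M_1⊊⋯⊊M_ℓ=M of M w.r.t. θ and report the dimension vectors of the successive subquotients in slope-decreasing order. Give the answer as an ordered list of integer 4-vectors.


Via rank(M_{q-1}∘⋯∘M_p): M ≅ I[1,1]^2, I[1,3], I[3,4]^3.
μ_θ-semistable layers: μ^(1)=3; μ^(2)=0; μ^(3)=-1/2

((0, 0, 1, 0); (3, 1, 0, 0); (0, 0, 3, 3))


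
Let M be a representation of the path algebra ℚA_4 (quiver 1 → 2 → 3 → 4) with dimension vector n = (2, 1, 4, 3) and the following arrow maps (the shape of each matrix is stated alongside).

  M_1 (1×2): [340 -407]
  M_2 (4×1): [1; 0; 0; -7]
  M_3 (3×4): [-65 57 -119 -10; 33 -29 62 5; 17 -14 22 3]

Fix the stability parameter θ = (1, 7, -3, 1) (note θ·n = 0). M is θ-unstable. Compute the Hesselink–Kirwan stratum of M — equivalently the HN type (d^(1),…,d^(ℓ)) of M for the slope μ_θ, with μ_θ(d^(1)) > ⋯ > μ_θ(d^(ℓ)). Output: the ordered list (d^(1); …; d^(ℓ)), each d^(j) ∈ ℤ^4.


Barcode: M ≅ I[1,1], I[1,4], I[3,3], I[3,4]^2. HN layers by μ_θ (3 steps, strictly decreasing):
  μ^(1)=5/3; μ^(2)=1; μ^(3)=-3

((0, 1, 1, 1); (2, 0, 0, 2); (0, 0, 3, 0))


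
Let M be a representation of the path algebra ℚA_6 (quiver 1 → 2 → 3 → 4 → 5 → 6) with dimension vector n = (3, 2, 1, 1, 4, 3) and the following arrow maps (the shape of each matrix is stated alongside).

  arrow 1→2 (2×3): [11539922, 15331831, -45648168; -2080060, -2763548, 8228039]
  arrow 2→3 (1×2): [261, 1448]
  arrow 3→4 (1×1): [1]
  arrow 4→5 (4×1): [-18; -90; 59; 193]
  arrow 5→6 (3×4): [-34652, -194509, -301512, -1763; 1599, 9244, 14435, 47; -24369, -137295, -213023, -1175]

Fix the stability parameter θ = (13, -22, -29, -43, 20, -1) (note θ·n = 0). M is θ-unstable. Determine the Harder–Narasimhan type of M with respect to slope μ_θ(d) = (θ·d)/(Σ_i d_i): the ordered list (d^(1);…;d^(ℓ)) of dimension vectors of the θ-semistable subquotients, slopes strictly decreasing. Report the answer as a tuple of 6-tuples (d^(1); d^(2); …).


Via rank(M_{q-1}∘⋯∘M_p): M ≅ I[1,1], I[1,2], I[1,6], I[5,5], I[5,6]^2.
μ_θ-semistable layers: μ^(1)=20; μ^(2)=13; μ^(3)=19/2; μ^(4)=-9/2; μ^(5)=-81/4

((0, 0, 0, 0, 1, 0); (1, 0, 0, 0, 0, 0); (0, 0, 0, 0, 3, 3); (1, 1, 0, 0, 0, 0); (1, 1, 1, 1, 0, 0))


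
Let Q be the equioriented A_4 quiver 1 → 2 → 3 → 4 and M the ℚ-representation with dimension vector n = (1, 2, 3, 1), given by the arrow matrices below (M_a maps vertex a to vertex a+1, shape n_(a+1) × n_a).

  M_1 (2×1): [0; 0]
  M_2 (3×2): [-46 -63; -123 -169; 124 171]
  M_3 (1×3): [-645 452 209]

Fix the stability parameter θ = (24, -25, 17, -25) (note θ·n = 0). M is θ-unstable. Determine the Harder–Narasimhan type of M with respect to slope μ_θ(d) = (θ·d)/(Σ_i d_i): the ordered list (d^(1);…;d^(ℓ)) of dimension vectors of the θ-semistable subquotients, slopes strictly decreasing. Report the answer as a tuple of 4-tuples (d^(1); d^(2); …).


Interval decomposition of M: I[1,1], I[2,3], I[2,4], I[3,3].
HN type (ℓ=4): μ^(1)=24; μ^(2)=17; μ^(3)=-4; μ^(4)=-25

((1, 0, 0, 0); (0, 0, 2, 0); (0, 0, 1, 1); (0, 2, 0, 0))


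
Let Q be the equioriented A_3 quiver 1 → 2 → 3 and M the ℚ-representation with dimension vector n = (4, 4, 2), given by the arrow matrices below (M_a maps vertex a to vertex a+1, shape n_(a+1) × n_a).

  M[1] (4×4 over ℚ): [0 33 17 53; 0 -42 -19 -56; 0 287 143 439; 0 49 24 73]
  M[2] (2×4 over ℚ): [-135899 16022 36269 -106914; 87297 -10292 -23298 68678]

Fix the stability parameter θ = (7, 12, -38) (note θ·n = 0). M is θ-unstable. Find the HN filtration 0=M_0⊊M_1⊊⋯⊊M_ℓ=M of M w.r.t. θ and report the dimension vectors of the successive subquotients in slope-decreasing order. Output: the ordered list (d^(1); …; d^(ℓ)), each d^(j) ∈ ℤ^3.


Via rank(M_{q-1}∘⋯∘M_p): M ≅ I[1,1], I[1,2]^2, I[1,3], I[2,3].
μ_θ-semistable layers: μ^(1)=12; μ^(2)=7; μ^(3)=-19/3; μ^(4)=-13

((0, 2, 0); (3, 0, 0); (1, 1, 1); (0, 1, 1))


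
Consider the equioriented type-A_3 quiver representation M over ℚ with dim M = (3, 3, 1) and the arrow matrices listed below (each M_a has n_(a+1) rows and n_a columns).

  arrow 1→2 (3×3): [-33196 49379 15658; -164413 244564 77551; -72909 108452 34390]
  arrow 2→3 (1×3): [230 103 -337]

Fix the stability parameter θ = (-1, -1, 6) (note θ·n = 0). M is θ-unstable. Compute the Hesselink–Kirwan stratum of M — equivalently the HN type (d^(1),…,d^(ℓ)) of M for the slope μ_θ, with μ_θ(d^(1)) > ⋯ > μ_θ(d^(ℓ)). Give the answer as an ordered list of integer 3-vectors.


Barcode: M ≅ I[1,2]^2, I[1,3]. HN layers by μ_θ (2 steps, strictly decreasing):
  μ^(1)=6; μ^(2)=-1

((0, 0, 1); (3, 3, 0))


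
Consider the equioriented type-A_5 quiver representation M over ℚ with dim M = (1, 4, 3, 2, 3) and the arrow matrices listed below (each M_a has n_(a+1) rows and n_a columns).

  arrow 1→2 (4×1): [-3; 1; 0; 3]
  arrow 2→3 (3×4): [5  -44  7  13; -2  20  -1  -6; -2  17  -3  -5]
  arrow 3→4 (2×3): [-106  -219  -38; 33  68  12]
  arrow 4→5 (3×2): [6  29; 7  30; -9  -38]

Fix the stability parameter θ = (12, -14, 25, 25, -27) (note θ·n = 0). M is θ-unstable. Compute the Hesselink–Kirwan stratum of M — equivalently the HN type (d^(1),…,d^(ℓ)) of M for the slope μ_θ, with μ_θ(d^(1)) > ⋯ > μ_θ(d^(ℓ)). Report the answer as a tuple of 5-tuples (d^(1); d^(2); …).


Via rank(M_{q-1}∘⋯∘M_p): M ≅ I[1,5], I[2,2], I[2,3], I[2,5], I[5,5].
μ_θ-semistable layers: μ^(1)=25; μ^(2)=23/3; μ^(3)=-1; μ^(4)=-14; μ^(5)=-27

((0, 0, 1, 0, 0); (0, 0, 2, 2, 2); (1, 1, 0, 0, 0); (0, 3, 0, 0, 0); (0, 0, 0, 0, 1))


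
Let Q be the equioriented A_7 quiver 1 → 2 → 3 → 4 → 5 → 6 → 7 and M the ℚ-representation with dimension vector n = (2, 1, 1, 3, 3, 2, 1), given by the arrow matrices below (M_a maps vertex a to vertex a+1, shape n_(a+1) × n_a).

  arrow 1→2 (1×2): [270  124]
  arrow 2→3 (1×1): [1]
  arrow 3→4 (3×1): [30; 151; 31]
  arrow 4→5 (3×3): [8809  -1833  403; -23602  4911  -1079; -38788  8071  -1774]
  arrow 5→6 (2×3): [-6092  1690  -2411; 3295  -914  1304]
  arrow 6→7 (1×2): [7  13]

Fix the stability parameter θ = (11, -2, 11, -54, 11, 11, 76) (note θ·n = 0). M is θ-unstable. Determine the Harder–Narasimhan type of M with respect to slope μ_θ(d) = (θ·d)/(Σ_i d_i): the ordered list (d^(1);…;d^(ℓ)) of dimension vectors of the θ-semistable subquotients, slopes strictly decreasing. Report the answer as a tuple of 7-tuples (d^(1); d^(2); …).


Barcode: M ≅ I[1,1], I[1,7], I[4,5], I[4,6]. HN layers by μ_θ (4 steps, strictly decreasing):
  μ^(1)=76; μ^(2)=11; μ^(3)=-17/2; μ^(4)=-54

((0, 0, 0, 0, 0, 0, 1); (1, 0, 0, 0, 3, 2, 0); (1, 1, 1, 1, 0, 0, 0); (0, 0, 0, 2, 0, 0, 0))


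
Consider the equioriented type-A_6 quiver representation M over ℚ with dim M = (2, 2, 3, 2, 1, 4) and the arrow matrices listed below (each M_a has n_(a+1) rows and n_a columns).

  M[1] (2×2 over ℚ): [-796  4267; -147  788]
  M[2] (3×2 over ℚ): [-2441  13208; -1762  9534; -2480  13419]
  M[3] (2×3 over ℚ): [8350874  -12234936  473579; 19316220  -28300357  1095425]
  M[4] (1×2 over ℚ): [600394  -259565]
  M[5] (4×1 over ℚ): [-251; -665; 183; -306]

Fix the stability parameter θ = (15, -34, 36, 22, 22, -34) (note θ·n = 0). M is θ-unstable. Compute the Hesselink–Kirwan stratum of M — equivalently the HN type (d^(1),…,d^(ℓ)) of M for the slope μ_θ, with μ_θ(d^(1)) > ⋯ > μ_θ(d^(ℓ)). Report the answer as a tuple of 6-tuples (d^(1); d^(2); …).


Interval decomposition of M: I[1,3], I[1,6], I[3,4], I[6,6]^3.
HN type (ℓ=5): μ^(1)=36; μ^(2)=29; μ^(3)=23/2; μ^(4)=-19/2; μ^(5)=-34

((0, 0, 1, 0, 0, 0); (0, 0, 1, 1, 0, 0); (0, 0, 1, 1, 1, 1); (2, 2, 0, 0, 0, 0); (0, 0, 0, 0, 0, 3))


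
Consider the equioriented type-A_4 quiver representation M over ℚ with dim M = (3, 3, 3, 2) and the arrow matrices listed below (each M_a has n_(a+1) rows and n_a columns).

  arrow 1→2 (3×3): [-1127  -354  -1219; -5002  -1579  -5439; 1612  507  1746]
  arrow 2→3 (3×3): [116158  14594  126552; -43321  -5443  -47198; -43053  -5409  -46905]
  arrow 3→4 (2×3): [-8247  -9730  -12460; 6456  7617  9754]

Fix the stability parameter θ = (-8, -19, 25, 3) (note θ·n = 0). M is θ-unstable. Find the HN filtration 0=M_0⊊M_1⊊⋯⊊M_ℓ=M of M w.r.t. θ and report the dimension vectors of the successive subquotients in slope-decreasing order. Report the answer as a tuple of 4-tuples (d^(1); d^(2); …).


Via rank(M_{q-1}∘⋯∘M_p): M ≅ I[1,2], I[1,3], I[1,4], I[3,4].
μ_θ-semistable layers: μ^(1)=25; μ^(2)=14; μ^(3)=-27/2

((0, 0, 1, 0); (0, 0, 2, 2); (3, 3, 0, 0))


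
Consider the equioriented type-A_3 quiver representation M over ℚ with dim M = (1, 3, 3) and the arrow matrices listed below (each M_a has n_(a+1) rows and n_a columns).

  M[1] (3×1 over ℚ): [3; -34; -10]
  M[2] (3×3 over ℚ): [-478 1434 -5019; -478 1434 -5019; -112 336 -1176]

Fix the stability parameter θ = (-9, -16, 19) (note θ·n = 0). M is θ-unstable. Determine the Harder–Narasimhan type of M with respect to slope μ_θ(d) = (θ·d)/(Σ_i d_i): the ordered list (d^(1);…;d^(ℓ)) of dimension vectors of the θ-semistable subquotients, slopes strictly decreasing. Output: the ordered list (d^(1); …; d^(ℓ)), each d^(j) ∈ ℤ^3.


Interval decomposition of M: I[1,2], I[2,2], I[2,3], I[3,3]^2.
HN type (ℓ=3): μ^(1)=19; μ^(2)=-25/2; μ^(3)=-16

((0, 0, 3); (1, 1, 0); (0, 2, 0))
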